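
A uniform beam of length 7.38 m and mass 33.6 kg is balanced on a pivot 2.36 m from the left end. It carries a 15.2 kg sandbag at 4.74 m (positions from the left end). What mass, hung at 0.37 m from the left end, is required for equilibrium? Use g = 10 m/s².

Choose the pivot (at 2.36 m from the left end) as the axis so the support reaction has zero arm there.
Beam weight: 33.6 × 10 = 336 N down at 3.69 m → arm 1.33 m, τ = 336 × 1.33 = 446.9 N·m clockwise.
Sandbag: 15.2 × 10 = 152 N down at 4.74 m → arm 2.38 m, τ = 152 × 2.38 = 361.8 N·m clockwise.
Net moment of known loads = 808.7 N·m clockwise.
An unknown mass m at 0.37 m has arm 1.99 m; its moment is m·g·1.99 counterclockwise.
Balancing moments: m × 10 × 1.99 = 808.7, giving m = 808.7 / (10 × 1.99) = 40.6 kg.

m ≈ 40.6 kg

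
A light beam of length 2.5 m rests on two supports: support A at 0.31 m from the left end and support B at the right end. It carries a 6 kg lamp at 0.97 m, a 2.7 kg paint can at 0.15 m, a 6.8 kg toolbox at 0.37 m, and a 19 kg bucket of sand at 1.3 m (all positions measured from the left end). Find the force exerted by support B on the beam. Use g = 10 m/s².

Sum moments about support A (its reaction then has zero moment arm).
Lamp: 6 × 10 = 60 N down at 0.97 m → arm 0.66 m, τ = 60 × 0.66 = 39.6 N·m clockwise.
Paint can: 2.7 × 10 = 27 N down at 0.15 m → arm 0.16 m, τ = 27 × 0.16 = 4.32 N·m counterclockwise.
Toolbox: 6.8 × 10 = 68 N down at 0.37 m → arm 0.06 m, τ = 68 × 0.06 = 4.08 N·m clockwise.
Bucket of sand: 19 × 10 = 190 N down at 1.3 m → arm 0.99 m, τ = 190 × 0.99 = 188.1 N·m clockwise.
Net load moment about support A = 227.5 N·m clockwise.
Reaction R at support B is upward at 2.5 m, arm 2.19 m → moment R × 2.19 counterclockwise.
For rotational equilibrium, R × 2.19 = 227.5, so R = 104 N.

R_B ≈ 104 N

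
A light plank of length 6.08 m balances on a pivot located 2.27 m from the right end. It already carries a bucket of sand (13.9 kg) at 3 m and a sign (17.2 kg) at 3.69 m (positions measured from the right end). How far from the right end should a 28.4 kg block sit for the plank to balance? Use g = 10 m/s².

Sum moments about the pivot (at 2.27 m from the right end) (the support reaction has zero arm there).
Bucket of sand: 13.9 × 10 = 139 N down at 3 m → arm 0.73 m, τ = 139 × 0.73 = 101.5 N·m counterclockwise.
Sign: 17.2 × 10 = 172 N down at 3.69 m → arm 1.42 m, τ = 172 × 1.42 = 244.2 N·m counterclockwise.
Net moment of existing loads = 345.7 N·m counterclockwise.
The block weighs 28.4 × 10 = 284 N and must supply an equal clockwise moment, so its lever arm about the pivot is 345.7 / 284 = 1.22 m.
That puts it at 2.27 − 1.22 = 1.05 m from the right end.

x ≈ 1.05 m from the right end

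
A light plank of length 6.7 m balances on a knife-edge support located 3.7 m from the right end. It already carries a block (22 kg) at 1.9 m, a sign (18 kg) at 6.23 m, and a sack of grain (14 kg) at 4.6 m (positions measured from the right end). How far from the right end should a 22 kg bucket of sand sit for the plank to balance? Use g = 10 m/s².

About the knife-edge support (at 3.7 m from the right end):
Block: 22 × 10 = 220 N down at 1.9 m → arm 1.8 m, τ = 220 × 1.8 = 396 N·m clockwise.
Sign: 18 × 10 = 180 N down at 6.23 m → arm 2.53 m, τ = 180 × 2.53 = 455.4 N·m counterclockwise.
Sack of grain: 14 × 10 = 140 N down at 4.6 m → arm 0.9 m, τ = 140 × 0.9 = 126 N·m counterclockwise.
Net moment of existing loads = 185.4 N·m counterclockwise.
The bucket of sand weighs 22 × 10 = 220 N and must supply an equal clockwise moment, so its lever arm about the knife-edge support is 185.4 / 220 = 0.843 m.
That puts it at 3.7 − 0.843 = 2.86 m from the right end.

x ≈ 2.86 m from the right end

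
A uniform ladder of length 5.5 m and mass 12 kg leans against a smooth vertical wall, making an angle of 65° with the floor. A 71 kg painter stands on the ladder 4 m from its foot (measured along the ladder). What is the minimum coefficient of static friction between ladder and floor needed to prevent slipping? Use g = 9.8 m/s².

μ_min ≈ 0.324

Sum moments about the foot of the ladder (the floor normal and friction both act there and drop out).
Ladder weight 12×9.8 = 117.6 N acts at 2.75 m along the ladder; its horizontal arm is 2.75·cos65° = 1.162 m → τ = 136.7 N·m clockwise.
Painter: 71×9.8 = 695.8 N at 4 m → arm 1.69 m → τ = 1176 N·m clockwise.
Wall normal N acts horizontally at the top; its moment arm is the height L sinθ = 5.5·sin65° = 4.985 m, counterclockwise.
For rotational equilibrium, N × 4.985 = 1313, so N = 263.4 N.
ΣFx = 0 ⇒ f = N_wall = 263.4 N. ΣFy = 0 ⇒ N_floor = 813.4 N.
μ_min = f / N_floor = 263.4 / 813.4 = 0.324.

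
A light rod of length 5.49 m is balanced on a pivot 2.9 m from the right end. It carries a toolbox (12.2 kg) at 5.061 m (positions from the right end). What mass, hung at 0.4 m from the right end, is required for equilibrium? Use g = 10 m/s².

m ≈ 10.5 kg

Take moments about the pivot (at 2.9 m from the right end).
Toolbox: 12.2 × 10 = 122 N down at 5.061 m → arm 2.161 m, τ = 122 × 2.161 = 263.6 N·m counterclockwise.
Net moment of known loads = 263.6 N·m counterclockwise.
An unknown mass m at 0.4 m has arm 2.5 m; its moment is m·g·2.5 clockwise.
Στ = 0 ⇒ m × 10 × 2.5 = 263.6 ⇒ m = 263.6 / (10 × 2.5) = 10.5 kg.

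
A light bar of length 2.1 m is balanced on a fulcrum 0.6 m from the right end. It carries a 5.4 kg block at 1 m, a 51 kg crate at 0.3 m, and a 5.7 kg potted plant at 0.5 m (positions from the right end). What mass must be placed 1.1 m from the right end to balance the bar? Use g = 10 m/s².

m ≈ 27.4 kg

About the fulcrum (at 0.6 m from the right end):
Block: 5.4 × 10 = 54 N down at 1 m → arm 0.4 m, τ = 54 × 0.4 = 21.6 N·m counterclockwise.
Crate: 51 × 10 = 510 N down at 0.3 m → arm 0.3 m, τ = 510 × 0.3 = 153 N·m clockwise.
Potted plant: 5.7 × 10 = 57 N down at 0.5 m → arm 0.1 m, τ = 57 × 0.1 = 5.7 N·m clockwise.
Net moment of known loads = 137.1 N·m clockwise.
An unknown mass m at 1.1 m has arm 0.5 m; its moment is m·g·0.5 counterclockwise.
For rotational equilibrium, m × 10 × 0.5 = 137.1, so m = 137.1 / (10 × 0.5) = 27.4 kg.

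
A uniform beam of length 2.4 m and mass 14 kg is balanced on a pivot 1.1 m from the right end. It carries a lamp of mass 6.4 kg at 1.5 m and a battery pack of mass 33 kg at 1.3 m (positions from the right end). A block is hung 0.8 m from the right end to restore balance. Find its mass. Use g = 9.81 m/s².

Sum moments about the pivot (at 1.1 m from the right end) (the support reaction has zero arm there).
Beam weight: 14 × 9.81 = 137.3 N down at 1.2 m → arm 0.1 m, τ = 137.3 × 0.1 = 13.73 N·m counterclockwise.
Lamp: 6.4 × 9.81 = 62.78 N down at 1.5 m → arm 0.4 m, τ = 62.78 × 0.4 = 25.11 N·m counterclockwise.
Battery pack: 33 × 9.81 = 323.7 N down at 1.3 m → arm 0.2 m, τ = 323.7 × 0.2 = 64.74 N·m counterclockwise.
Net moment of known loads = 103.6 N·m counterclockwise.
An unknown mass m at 0.8 m has arm 0.3 m; its moment is m·g·0.3 clockwise.
For rotational equilibrium, m × 9.81 × 0.3 = 103.6, so m = 103.6 / (9.81 × 0.3) = 35.2 kg.

m ≈ 35.2 kg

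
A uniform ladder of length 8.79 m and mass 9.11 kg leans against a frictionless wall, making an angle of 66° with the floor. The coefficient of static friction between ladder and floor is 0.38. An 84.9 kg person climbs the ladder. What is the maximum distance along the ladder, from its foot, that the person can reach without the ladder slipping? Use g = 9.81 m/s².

d ≈ 7.84 m

Taking torques about the foot of the ladder:
Ladder weight 9.11×9.81 = 89.37 N acts at 4.395 m along the ladder; its horizontal arm is 4.395·cos66° = 1.788 m → τ = 159.8 N·m clockwise.
Person weight 84.9×9.81 = 832.9 N at distance d → arm d·cos66° → τ = 832.9·d·0.4067 clockwise.
Wall normal N at the top has arm L sinθ = 8.03 m counterclockwise, so Στ = 0 gives N·8.03 = 159.8 + 338.7·d.
ΣFy = 0 ⇒ N_floor = 922.3 N, so the maximum friction is μ_s·N_floor = 0.38×922.3 = 350.5 N. ΣFx = 0 ⇒ N_wall = f, so at the slipping point N = 350.5 N.
Substituting: 350.5×8.03 = 159.8 + 338.7·d ⇒ d = (2815 − 159.8) / 338.7 = 7.84 m.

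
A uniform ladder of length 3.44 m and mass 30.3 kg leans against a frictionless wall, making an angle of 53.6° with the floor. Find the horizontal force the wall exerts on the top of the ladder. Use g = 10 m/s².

N_wall ≈ 112 N

Sum moments about the foot of the ladder (the floor normal and friction both act there and drop out).
Ladder weight 30.3×10 = 303 N acts at 1.72 m along the ladder; its horizontal arm is 1.72·cos53.6° = 1.021 m → τ = 309.4 N·m clockwise.
Wall normal N acts horizontally at the top; its moment arm is the height L sinθ = 3.44·sin53.6° = 2.769 m, counterclockwise.
For rotational equilibrium, N × 2.769 = 309.4, so N = 112 N.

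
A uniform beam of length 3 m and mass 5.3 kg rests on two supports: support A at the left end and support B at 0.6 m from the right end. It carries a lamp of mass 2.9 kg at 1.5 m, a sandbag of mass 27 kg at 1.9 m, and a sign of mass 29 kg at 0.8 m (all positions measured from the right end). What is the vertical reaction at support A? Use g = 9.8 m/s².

R_A ≈ 197 N

Taking torques about support B:
Beam weight: 5.3 × 9.8 = 51.94 N down at 1.5 m → arm 0.9 m, τ = 51.94 × 0.9 = 46.75 N·m counterclockwise.
Lamp: 2.9 × 9.8 = 28.42 N down at 1.5 m → arm 0.9 m, τ = 28.42 × 0.9 = 25.58 N·m counterclockwise.
Sandbag: 27 × 9.8 = 264.6 N down at 1.9 m → arm 1.3 m, τ = 264.6 × 1.3 = 344 N·m counterclockwise.
Sign: 29 × 9.8 = 284.2 N down at 0.8 m → arm 0.2 m, τ = 284.2 × 0.2 = 56.84 N·m counterclockwise.
Net load moment about support B = 473.2 N·m counterclockwise.
Reaction R at support A is upward at 3 m, arm 2.4 m → moment R × 2.4 clockwise.
For rotational equilibrium, R × 2.4 = 473.2, so R = 197 N.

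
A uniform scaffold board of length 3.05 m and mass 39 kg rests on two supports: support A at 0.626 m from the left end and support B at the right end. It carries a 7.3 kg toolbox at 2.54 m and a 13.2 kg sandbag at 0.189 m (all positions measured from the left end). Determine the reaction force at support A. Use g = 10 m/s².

R_A ≈ 417 N

Sum moments about support B (its reaction then has zero moment arm).
Beam weight: 39 × 10 = 390 N down at 1.525 m → arm 1.525 m, τ = 390 × 1.525 = 594.8 N·m counterclockwise.
Toolbox: 7.3 × 10 = 73 N down at 2.54 m → arm 0.51 m, τ = 73 × 0.51 = 37.23 N·m counterclockwise.
Sandbag: 13.2 × 10 = 132 N down at 0.189 m → arm 2.861 m, τ = 132 × 2.861 = 377.7 N·m counterclockwise.
Net load moment about support B = 1010 N·m counterclockwise.
Reaction R at support A is upward at 0.626 m, arm 2.424 m → moment R × 2.424 clockwise.
Balancing moments: R × 2.424 = 1010, giving R = 417 N.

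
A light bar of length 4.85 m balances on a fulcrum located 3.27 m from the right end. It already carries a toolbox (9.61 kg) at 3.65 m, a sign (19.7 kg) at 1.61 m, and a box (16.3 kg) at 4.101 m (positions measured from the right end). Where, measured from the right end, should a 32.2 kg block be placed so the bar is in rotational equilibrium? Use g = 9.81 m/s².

x ≈ 3.75 m from the right end

Sum moments about the fulcrum (at 3.27 m from the right end) (the support reaction has zero arm there).
Toolbox: 9.61 × 9.81 = 94.27 N down at 3.65 m → arm 0.38 m, τ = 94.27 × 0.38 = 35.82 N·m counterclockwise.
Sign: 19.7 × 9.81 = 193.3 N down at 1.61 m → arm 1.66 m, τ = 193.3 × 1.66 = 320.9 N·m clockwise.
Box: 16.3 × 9.81 = 159.9 N down at 4.101 m → arm 0.831 m, τ = 159.9 × 0.831 = 132.9 N·m counterclockwise.
Net moment of existing loads = 152.2 N·m clockwise.
The block weighs 32.2 × 9.81 = 315.9 N and must supply an equal counterclockwise moment, so its lever arm about the fulcrum is 152.2 / 315.9 = 0.482 m.
That puts it at 3.27 + 0.482 = 3.75 m from the right end.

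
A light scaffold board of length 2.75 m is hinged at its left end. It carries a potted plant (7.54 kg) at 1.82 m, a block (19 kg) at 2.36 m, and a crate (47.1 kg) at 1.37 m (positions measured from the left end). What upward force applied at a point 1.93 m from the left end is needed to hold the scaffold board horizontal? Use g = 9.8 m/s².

Choose the left end as the axis so the unknown pivot reaction has zero arm there.
Potted plant: 7.54 × 9.8 = 73.89 N down at 1.82 m → arm 1.82 m, τ = 73.89 × 1.82 = 134.5 N·m clockwise.
Block: 19 × 9.8 = 186.2 N down at 2.36 m → arm 2.36 m, τ = 186.2 × 2.36 = 439.4 N·m clockwise.
Crate: 47.1 × 9.8 = 461.6 N down at 1.37 m → arm 1.37 m, τ = 461.6 × 1.37 = 632.4 N·m clockwise.
Net moment of the loads = 1206 N·m clockwise.
The upward force F acts at a point 1.93 m from the left end, arm 1.93 m, giving F × 1.93 counterclockwise.
Στ = 0 ⇒ F × 1.93 = 1206 ⇒ F = 1206 / 1.93 = 625 N.

F ≈ 625 N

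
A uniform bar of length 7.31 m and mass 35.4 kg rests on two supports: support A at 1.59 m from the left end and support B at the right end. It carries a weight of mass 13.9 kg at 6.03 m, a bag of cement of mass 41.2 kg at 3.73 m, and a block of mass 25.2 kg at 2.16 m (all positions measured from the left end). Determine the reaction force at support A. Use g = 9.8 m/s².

R_A ≈ 727 N

About support B:
Beam weight: 35.4 × 9.8 = 346.9 N down at 3.655 m → arm 3.655 m, τ = 346.9 × 3.655 = 1268 N·m counterclockwise.
Weight: 13.9 × 9.8 = 136.2 N down at 6.03 m → arm 1.28 m, τ = 136.2 × 1.28 = 174.3 N·m counterclockwise.
Bag of cement: 41.2 × 9.8 = 403.8 N down at 3.73 m → arm 3.58 m, τ = 403.8 × 3.58 = 1446 N·m counterclockwise.
Block: 25.2 × 9.8 = 247 N down at 2.16 m → arm 5.15 m, τ = 247 × 5.15 = 1272 N·m counterclockwise.
Net load moment about support B = 4160 N·m counterclockwise.
Reaction R at support A is upward at 1.59 m, arm 5.72 m → moment R × 5.72 clockwise.
Setting net torque to zero: R × 5.72 = 4160 → R = 727 N.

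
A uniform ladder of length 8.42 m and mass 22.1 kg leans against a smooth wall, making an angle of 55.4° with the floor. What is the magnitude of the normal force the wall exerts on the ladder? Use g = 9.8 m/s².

N_wall ≈ 74.7 N

Taking torques about the foot of the ladder:
Ladder weight 22.1×9.8 = 216.6 N acts at 4.21 m along the ladder; its horizontal arm is 4.21·cos55.4° = 2.391 m → τ = 517.9 N·m clockwise.
Wall normal N acts horizontally at the top; its moment arm is the height L sinθ = 8.42·sin55.4° = 6.931 m, counterclockwise.
Στ = 0 ⇒ N × 6.931 = 517.9 ⇒ N = 74.7 N.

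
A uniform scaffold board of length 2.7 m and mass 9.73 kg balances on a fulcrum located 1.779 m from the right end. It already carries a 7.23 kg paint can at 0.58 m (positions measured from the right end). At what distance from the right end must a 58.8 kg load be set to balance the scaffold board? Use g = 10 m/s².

Sum moments about the fulcrum (at 1.779 m from the right end) (the support reaction has zero arm there).
Beam weight: 9.73 × 10 = 97.3 N down at 1.35 m → arm 0.429 m, τ = 97.3 × 0.429 = 41.74 N·m clockwise.
Paint can: 7.23 × 10 = 72.3 N down at 0.58 m → arm 1.199 m, τ = 72.3 × 1.199 = 86.69 N·m clockwise.
Net moment of existing loads = 128.4 N·m clockwise.
The load weighs 58.8 × 10 = 588 N and must supply an equal counterclockwise moment, so its lever arm about the fulcrum is 128.4 / 588 = 0.218 m.
That puts it at 1.779 + 0.218 = 2 m from the right end.

x ≈ 2 m from the right end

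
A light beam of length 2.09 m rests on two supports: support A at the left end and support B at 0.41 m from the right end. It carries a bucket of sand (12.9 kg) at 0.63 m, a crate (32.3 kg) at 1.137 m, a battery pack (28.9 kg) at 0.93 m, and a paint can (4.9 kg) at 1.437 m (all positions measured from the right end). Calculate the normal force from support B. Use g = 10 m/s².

R_B ≈ 514 N

About support A:
Bucket of sand: 12.9 × 10 = 129 N down at 0.63 m → arm 1.46 m, τ = 129 × 1.46 = 188.3 N·m clockwise.
Crate: 32.3 × 10 = 323 N down at 1.137 m → arm 0.953 m, τ = 323 × 0.953 = 307.8 N·m clockwise.
Battery pack: 28.9 × 10 = 289 N down at 0.93 m → arm 1.16 m, τ = 289 × 1.16 = 335.2 N·m clockwise.
Paint can: 4.9 × 10 = 49 N down at 1.437 m → arm 0.653 m, τ = 49 × 0.653 = 32 N·m clockwise.
Net load moment about support A = 863.3 N·m clockwise.
Reaction R at support B is upward at 0.41 m, arm 1.68 m → moment R × 1.68 counterclockwise.
Setting net torque to zero: R × 1.68 = 863.3 → R = 514 N.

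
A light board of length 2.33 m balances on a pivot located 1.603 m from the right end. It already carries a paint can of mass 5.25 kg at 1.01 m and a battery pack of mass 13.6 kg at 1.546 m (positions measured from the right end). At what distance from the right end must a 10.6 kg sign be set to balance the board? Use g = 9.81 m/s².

x ≈ 1.97 m from the right end

Sum moments about the pivot (at 1.603 m from the right end) (the support reaction has zero arm there).
Paint can: 5.25 × 9.81 = 51.5 N down at 1.01 m → arm 0.593 m, τ = 51.5 × 0.593 = 30.54 N·m clockwise.
Battery pack: 13.6 × 9.81 = 133.4 N down at 1.546 m → arm 0.057 m, τ = 133.4 × 0.057 = 7.604 N·m clockwise.
Net moment of existing loads = 38.14 N·m clockwise.
The sign weighs 10.6 × 9.81 = 104 N and must supply an equal counterclockwise moment, so its lever arm about the pivot is 38.14 / 104 = 0.367 m.
That puts it at 1.603 + 0.367 = 1.97 m from the right end.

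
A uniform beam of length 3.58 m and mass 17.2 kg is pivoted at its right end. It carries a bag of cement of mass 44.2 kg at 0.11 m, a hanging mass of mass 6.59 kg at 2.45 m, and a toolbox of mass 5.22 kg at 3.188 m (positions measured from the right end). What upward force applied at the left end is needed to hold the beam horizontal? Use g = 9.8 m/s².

F ≈ 187 N

Taking torques about the right end:
Beam weight: 17.2 × 9.8 = 168.6 N down at 1.79 m → arm 1.79 m, τ = 168.6 × 1.79 = 301.8 N·m counterclockwise.
Bag of cement: 44.2 × 9.8 = 433.2 N down at 0.11 m → arm 0.11 m, τ = 433.2 × 0.11 = 47.65 N·m counterclockwise.
Hanging mass: 6.59 × 9.8 = 64.58 N down at 2.45 m → arm 2.45 m, τ = 64.58 × 2.45 = 158.2 N·m counterclockwise.
Toolbox: 5.22 × 9.8 = 51.16 N down at 3.188 m → arm 3.188 m, τ = 51.16 × 3.188 = 163.1 N·m counterclockwise.
Net moment of the loads = 670.8 N·m counterclockwise.
The upward force F acts at the left end, arm 3.58 m, giving F × 3.58 clockwise.
Balancing moments: F × 3.58 = 670.8, giving F = 670.8 / 3.58 = 187 N.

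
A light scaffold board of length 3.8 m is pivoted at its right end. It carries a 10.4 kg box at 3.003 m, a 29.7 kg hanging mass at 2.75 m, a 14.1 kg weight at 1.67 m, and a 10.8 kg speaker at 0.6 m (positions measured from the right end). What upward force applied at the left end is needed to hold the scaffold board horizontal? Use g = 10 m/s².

Choose the right end as the axis so the unknown pivot reaction has zero arm there.
Box: 10.4 × 10 = 104 N down at 3.003 m → arm 3.003 m, τ = 104 × 3.003 = 312.3 N·m counterclockwise.
Hanging mass: 29.7 × 10 = 297 N down at 2.75 m → arm 2.75 m, τ = 297 × 2.75 = 816.8 N·m counterclockwise.
Weight: 14.1 × 10 = 141 N down at 1.67 m → arm 1.67 m, τ = 141 × 1.67 = 235.5 N·m counterclockwise.
Speaker: 10.8 × 10 = 108 N down at 0.6 m → arm 0.6 m, τ = 108 × 0.6 = 64.8 N·m counterclockwise.
Net moment of the loads = 1429 N·m counterclockwise.
The upward force F acts at the left end, arm 3.8 m, giving F × 3.8 clockwise.
For rotational equilibrium, F × 3.8 = 1429, so F = 1429 / 3.8 = 376 N.

F ≈ 376 N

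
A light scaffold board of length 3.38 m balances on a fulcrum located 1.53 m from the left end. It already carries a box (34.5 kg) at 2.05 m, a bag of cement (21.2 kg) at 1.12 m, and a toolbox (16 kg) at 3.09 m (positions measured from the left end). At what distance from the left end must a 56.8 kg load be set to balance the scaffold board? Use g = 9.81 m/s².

x ≈ 0.928 m from the left end

Choose the fulcrum (at 1.53 m from the left end) as the axis so the support reaction has zero arm there.
Box: 34.5 × 9.81 = 338.4 N down at 2.05 m → arm 0.52 m, τ = 338.4 × 0.52 = 176 N·m clockwise.
Bag of cement: 21.2 × 9.81 = 208 N down at 1.12 m → arm 0.41 m, τ = 208 × 0.41 = 85.28 N·m counterclockwise.
Toolbox: 16 × 9.81 = 157 N down at 3.09 m → arm 1.56 m, τ = 157 × 1.56 = 244.9 N·m clockwise.
Net moment of existing loads = 335.6 N·m clockwise.
The load weighs 56.8 × 9.81 = 557.2 N and must supply an equal counterclockwise moment, so its lever arm about the fulcrum is 335.6 / 557.2 = 0.602 m.
That puts it at 1.53 − 0.602 = 0.928 m from the left end.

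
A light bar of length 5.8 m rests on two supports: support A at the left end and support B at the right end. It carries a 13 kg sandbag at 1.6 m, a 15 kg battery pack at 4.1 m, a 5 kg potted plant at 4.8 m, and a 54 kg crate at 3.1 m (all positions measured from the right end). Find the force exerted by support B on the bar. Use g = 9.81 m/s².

Sum moments about support A (its reaction then has zero moment arm).
Sandbag: 13 × 9.81 = 127.5 N down at 1.6 m → arm 4.2 m, τ = 127.5 × 4.2 = 535.5 N·m clockwise.
Battery pack: 15 × 9.81 = 147.2 N down at 4.1 m → arm 1.7 m, τ = 147.2 × 1.7 = 250.2 N·m clockwise.
Potted plant: 5 × 9.81 = 49.05 N down at 4.8 m → arm 1 m, τ = 49.05 × 1 = 49.05 N·m clockwise.
Crate: 54 × 9.81 = 529.7 N down at 3.1 m → arm 2.7 m, τ = 529.7 × 2.7 = 1430 N·m clockwise.
Net load moment about support A = 2265 N·m clockwise.
Reaction R at support B is upward at 0 m, arm 5.8 m → moment R × 5.8 counterclockwise.
Balancing moments: R × 5.8 = 2265, giving R = 391 N.

R_B ≈ 391 N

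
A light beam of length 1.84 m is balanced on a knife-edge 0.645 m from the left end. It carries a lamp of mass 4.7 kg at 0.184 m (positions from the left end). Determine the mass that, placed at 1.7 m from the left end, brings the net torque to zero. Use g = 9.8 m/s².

Choose the knife-edge (at 0.645 m from the left end) as the axis so the support reaction has zero arm there.
Lamp: 4.7 × 9.8 = 46.06 N down at 0.184 m → arm 0.461 m, τ = 46.06 × 0.461 = 21.23 N·m counterclockwise.
Net moment of known loads = 21.23 N·m counterclockwise.
An unknown mass m at 1.7 m has arm 1.055 m; its moment is m·g·1.055 clockwise.
Στ = 0 ⇒ m × 9.8 × 1.055 = 21.23 ⇒ m = 21.23 / (9.8 × 1.055) = 2.05 kg.

m ≈ 2.05 kg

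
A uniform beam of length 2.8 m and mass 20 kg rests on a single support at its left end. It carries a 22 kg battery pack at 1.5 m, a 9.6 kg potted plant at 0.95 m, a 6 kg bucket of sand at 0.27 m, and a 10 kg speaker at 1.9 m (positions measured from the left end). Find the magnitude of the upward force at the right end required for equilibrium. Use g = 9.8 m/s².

F ≈ 318 N

Take moments about the left end.
Beam weight: 20 × 9.8 = 196 N down at 1.4 m → arm 1.4 m, τ = 196 × 1.4 = 274.4 N·m clockwise.
Battery pack: 22 × 9.8 = 215.6 N down at 1.5 m → arm 1.5 m, τ = 215.6 × 1.5 = 323.4 N·m clockwise.
Potted plant: 9.6 × 9.8 = 94.08 N down at 0.95 m → arm 0.95 m, τ = 94.08 × 0.95 = 89.38 N·m clockwise.
Bucket of sand: 6 × 9.8 = 58.8 N down at 0.27 m → arm 0.27 m, τ = 58.8 × 0.27 = 15.88 N·m clockwise.
Speaker: 10 × 9.8 = 98 N down at 1.9 m → arm 1.9 m, τ = 98 × 1.9 = 186.2 N·m clockwise.
Net moment of the loads = 889.3 N·m clockwise.
The upward force F acts at the right end, arm 2.8 m, giving F × 2.8 counterclockwise.
Στ = 0 ⇒ F × 2.8 = 889.3 ⇒ F = 889.3 / 2.8 = 318 N.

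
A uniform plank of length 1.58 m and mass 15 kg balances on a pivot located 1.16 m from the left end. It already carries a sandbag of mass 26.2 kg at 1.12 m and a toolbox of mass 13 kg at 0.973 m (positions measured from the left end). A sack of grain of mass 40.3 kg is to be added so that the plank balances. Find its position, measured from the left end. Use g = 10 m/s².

Choose the pivot (at 1.16 m from the left end) as the axis so the support reaction has zero arm there.
Beam weight: 15 × 10 = 150 N down at 0.79 m → arm 0.37 m, τ = 150 × 0.37 = 55.5 N·m counterclockwise.
Sandbag: 26.2 × 10 = 262 N down at 1.12 m → arm 0.04 m, τ = 262 × 0.04 = 10.48 N·m counterclockwise.
Toolbox: 13 × 10 = 130 N down at 0.973 m → arm 0.187 m, τ = 130 × 0.187 = 24.31 N·m counterclockwise.
Net moment of existing loads = 90.29 N·m counterclockwise.
The sack of grain weighs 40.3 × 10 = 403 N and must supply an equal clockwise moment, so its lever arm about the pivot is 90.29 / 403 = 0.224 m.
That puts it at 1.16 + 0.224 = 1.38 m from the left end.

x ≈ 1.38 m from the left end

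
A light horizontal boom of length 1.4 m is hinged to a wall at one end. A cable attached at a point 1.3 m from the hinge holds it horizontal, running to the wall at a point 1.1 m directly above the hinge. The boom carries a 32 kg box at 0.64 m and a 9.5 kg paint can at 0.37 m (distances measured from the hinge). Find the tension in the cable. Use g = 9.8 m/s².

T ≈ 280 N

Take moments about the hinge.
Box: 32 × 9.8 = 313.6 N down at 0.64 m → arm 0.64 m, τ = 313.6 × 0.64 = 200.7 N·m clockwise.
Paint can: 9.5 × 9.8 = 93.1 N down at 0.37 m → arm 0.37 m, τ = 93.1 × 0.37 = 34.45 N·m clockwise.
Total clockwise load moment = 235.1 N·m.
The cable tension T acts at 1.3 m; only its component perpendicular to the boom, T sinθ, produces torque. sinθ = h/√(h²+d²) = 1.1/√(1.1²+1.3²) = 0.6459.
For rotational equilibrium, T × 1.3 × 0.6459 = 235.1, so T = 235.1 / 0.8397 = 280 N.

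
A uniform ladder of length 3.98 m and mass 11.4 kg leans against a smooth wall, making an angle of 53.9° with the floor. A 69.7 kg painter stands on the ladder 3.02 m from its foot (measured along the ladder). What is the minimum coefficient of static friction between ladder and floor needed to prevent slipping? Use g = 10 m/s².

μ_min ≈ 0.527

Take moments about the foot of the ladder.
Ladder weight 11.4×10 = 114 N acts at 1.99 m along the ladder; its horizontal arm is 1.99·cos53.9° = 1.173 m → τ = 133.7 N·m clockwise.
Painter: 69.7×10 = 697 N at 3.02 m → arm 1.779 m → τ = 1240 N·m clockwise.
Wall normal N acts horizontally at the top; its moment arm is the height L sinθ = 3.98·sin53.9° = 3.216 m, counterclockwise.
Στ = 0 ⇒ N × 3.216 = 1374 ⇒ N = 427.2 N.
ΣFx = 0 ⇒ f = N_wall = 427.2 N. ΣFy = 0 ⇒ N_floor = 811 N.
μ_min = f / N_floor = 427.2 / 811 = 0.527.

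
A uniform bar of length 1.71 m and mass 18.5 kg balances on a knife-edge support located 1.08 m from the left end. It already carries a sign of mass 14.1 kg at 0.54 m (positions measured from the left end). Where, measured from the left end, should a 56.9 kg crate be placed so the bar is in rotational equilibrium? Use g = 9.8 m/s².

Taking torques about the knife-edge support (at 1.08 m from the left end):
Beam weight: 18.5 × 9.8 = 181.3 N down at 0.855 m → arm 0.225 m, τ = 181.3 × 0.225 = 40.79 N·m counterclockwise.
Sign: 14.1 × 9.8 = 138.2 N down at 0.54 m → arm 0.54 m, τ = 138.2 × 0.54 = 74.63 N·m counterclockwise.
Net moment of existing loads = 115.4 N·m counterclockwise.
The crate weighs 56.9 × 9.8 = 557.6 N and must supply an equal clockwise moment, so its lever arm about the knife-edge support is 115.4 / 557.6 = 0.207 m.
That puts it at 1.08 + 0.207 = 1.29 m from the left end.

x ≈ 1.29 m from the left end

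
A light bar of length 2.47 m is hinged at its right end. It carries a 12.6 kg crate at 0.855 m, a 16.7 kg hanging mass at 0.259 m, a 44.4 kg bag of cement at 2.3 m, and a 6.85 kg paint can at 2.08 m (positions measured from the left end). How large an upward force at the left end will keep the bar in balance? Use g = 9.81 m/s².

Choose the right end as the axis so the unknown pivot reaction has zero arm there.
Crate: 12.6 × 9.81 = 123.6 N down at 0.855 m → arm 1.615 m, τ = 123.6 × 1.615 = 199.6 N·m counterclockwise.
Hanging mass: 16.7 × 9.81 = 163.8 N down at 0.259 m → arm 2.211 m, τ = 163.8 × 2.211 = 362.2 N·m counterclockwise.
Bag of cement: 44.4 × 9.81 = 435.6 N down at 2.3 m → arm 0.17 m, τ = 435.6 × 0.17 = 74.05 N·m counterclockwise.
Paint can: 6.85 × 9.81 = 67.2 N down at 2.08 m → arm 0.39 m, τ = 67.2 × 0.39 = 26.21 N·m counterclockwise.
Net moment of the loads = 662.1 N·m counterclockwise.
The upward force F acts at the left end, arm 2.47 m, giving F × 2.47 clockwise.
For rotational equilibrium, F × 2.47 = 662.1, so F = 662.1 / 2.47 = 268 N.

F ≈ 268 N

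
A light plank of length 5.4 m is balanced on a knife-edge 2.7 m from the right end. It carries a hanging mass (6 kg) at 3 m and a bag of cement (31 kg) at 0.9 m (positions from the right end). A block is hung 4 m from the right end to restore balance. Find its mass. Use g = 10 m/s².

Taking torques about the knife-edge (at 2.7 m from the right end):
Hanging mass: 6 × 10 = 60 N down at 3 m → arm 0.3 m, τ = 60 × 0.3 = 18 N·m counterclockwise.
Bag of cement: 31 × 10 = 310 N down at 0.9 m → arm 1.8 m, τ = 310 × 1.8 = 558 N·m clockwise.
Net moment of known loads = 540 N·m clockwise.
An unknown mass m at 4 m has arm 1.3 m; its moment is m·g·1.3 counterclockwise.
Στ = 0 ⇒ m × 10 × 1.3 = 540 ⇒ m = 540 / (10 × 1.3) = 41.5 kg.

m ≈ 41.5 kg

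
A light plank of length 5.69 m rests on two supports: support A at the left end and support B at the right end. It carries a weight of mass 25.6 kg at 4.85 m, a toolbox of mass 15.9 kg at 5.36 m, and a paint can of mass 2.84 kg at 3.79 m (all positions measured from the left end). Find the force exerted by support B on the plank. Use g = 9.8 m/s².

Sum moments about support A (its reaction then has zero moment arm).
Weight: 25.6 × 9.8 = 250.9 N down at 4.85 m → arm 4.85 m, τ = 250.9 × 4.85 = 1217 N·m clockwise.
Toolbox: 15.9 × 9.8 = 155.8 N down at 5.36 m → arm 5.36 m, τ = 155.8 × 5.36 = 835.1 N·m clockwise.
Paint can: 2.84 × 9.8 = 27.83 N down at 3.79 m → arm 3.79 m, τ = 27.83 × 3.79 = 105.5 N·m clockwise.
Net load moment about support A = 2158 N·m clockwise.
Reaction R at support B is upward at 5.69 m, arm 5.69 m → moment R × 5.69 counterclockwise.
Balancing moments: R × 5.69 = 2158, giving R = 379 N.

R_B ≈ 379 N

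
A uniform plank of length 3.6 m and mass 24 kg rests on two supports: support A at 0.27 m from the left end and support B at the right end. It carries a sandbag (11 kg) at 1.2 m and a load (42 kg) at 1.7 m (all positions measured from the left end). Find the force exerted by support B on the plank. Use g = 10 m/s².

Take moments about support A.
Beam weight: 24 × 10 = 240 N down at 1.8 m → arm 1.53 m, τ = 240 × 1.53 = 367.2 N·m clockwise.
Sandbag: 11 × 10 = 110 N down at 1.2 m → arm 0.93 m, τ = 110 × 0.93 = 102.3 N·m clockwise.
Load: 42 × 10 = 420 N down at 1.7 m → arm 1.43 m, τ = 420 × 1.43 = 600.6 N·m clockwise.
Net load moment about support A = 1070 N·m clockwise.
Reaction R at support B is upward at 3.6 m, arm 3.33 m → moment R × 3.33 counterclockwise.
Setting net torque to zero: R × 3.33 = 1070 → R = 321 N.

R_B ≈ 321 N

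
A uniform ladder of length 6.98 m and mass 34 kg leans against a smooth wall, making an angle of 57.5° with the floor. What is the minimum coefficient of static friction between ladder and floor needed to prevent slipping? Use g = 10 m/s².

μ_min ≈ 0.319

Take moments about the foot of the ladder.
Ladder weight 34×10 = 340 N acts at 3.49 m along the ladder; its horizontal arm is 3.49·cos57.5° = 1.875 m → τ = 637.5 N·m clockwise.
Wall normal N acts horizontally at the top; its moment arm is the height L sinθ = 6.98·sin57.5° = 5.887 m, counterclockwise.
Setting net torque to zero: N × 5.887 = 637.5 → N = 108.3 N.
ΣFx = 0 ⇒ f = N_wall = 108.3 N. ΣFy = 0 ⇒ N_floor = 340 N.
μ_min = f / N_floor = 108.3 / 340 = 0.319.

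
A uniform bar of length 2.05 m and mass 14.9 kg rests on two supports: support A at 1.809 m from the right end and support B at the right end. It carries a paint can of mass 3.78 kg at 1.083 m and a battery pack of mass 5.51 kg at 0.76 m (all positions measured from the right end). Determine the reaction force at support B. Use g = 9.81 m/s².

Take moments about support A.
Beam weight: 14.9 × 9.81 = 146.2 N down at 1.025 m → arm 0.784 m, τ = 146.2 × 0.784 = 114.6 N·m clockwise.
Paint can: 3.78 × 9.81 = 37.08 N down at 1.083 m → arm 0.726 m, τ = 37.08 × 0.726 = 26.92 N·m clockwise.
Battery pack: 5.51 × 9.81 = 54.05 N down at 0.76 m → arm 1.049 m, τ = 54.05 × 1.049 = 56.7 N·m clockwise.
Net load moment about support A = 198.2 N·m clockwise.
Reaction R at support B is upward at 0 m, arm 1.809 m → moment R × 1.809 counterclockwise.
Setting net torque to zero: R × 1.809 = 198.2 → R = 110 N.

R_B ≈ 110 N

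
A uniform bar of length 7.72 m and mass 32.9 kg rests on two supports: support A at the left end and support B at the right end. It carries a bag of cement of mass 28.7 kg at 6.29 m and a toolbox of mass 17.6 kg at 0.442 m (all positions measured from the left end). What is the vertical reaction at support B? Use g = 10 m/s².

R_B ≈ 408 N

Take moments about support A.
Beam weight: 32.9 × 10 = 329 N down at 3.86 m → arm 3.86 m, τ = 329 × 3.86 = 1270 N·m clockwise.
Bag of cement: 28.7 × 10 = 287 N down at 6.29 m → arm 6.29 m, τ = 287 × 6.29 = 1805 N·m clockwise.
Toolbox: 17.6 × 10 = 176 N down at 0.442 m → arm 0.442 m, τ = 176 × 0.442 = 77.79 N·m clockwise.
Net load moment about support A = 3153 N·m clockwise.
Reaction R at support B is upward at 7.72 m, arm 7.72 m → moment R × 7.72 counterclockwise.
For rotational equilibrium, R × 7.72 = 3153, so R = 408 N.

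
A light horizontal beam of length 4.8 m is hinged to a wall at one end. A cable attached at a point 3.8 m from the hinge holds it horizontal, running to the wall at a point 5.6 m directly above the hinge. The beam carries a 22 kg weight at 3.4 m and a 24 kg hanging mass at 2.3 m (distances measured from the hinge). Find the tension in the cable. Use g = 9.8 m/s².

T ≈ 405 N

Take moments about the hinge.
Weight: 22 × 9.8 = 215.6 N down at 3.4 m → arm 3.4 m, τ = 215.6 × 3.4 = 733 N·m clockwise.
Hanging mass: 24 × 9.8 = 235.2 N down at 2.3 m → arm 2.3 m, τ = 235.2 × 2.3 = 541 N·m clockwise.
Total clockwise load moment = 1274 N·m.
The cable tension T acts at 3.8 m; only its component perpendicular to the beam, T sinθ, produces torque. sinθ = h/√(h²+d²) = 5.6/√(5.6²+3.8²) = 0.8275.
Στ = 0 ⇒ T × 3.8 × 0.8275 = 1274 ⇒ T = 1274 / 3.144 = 405 N.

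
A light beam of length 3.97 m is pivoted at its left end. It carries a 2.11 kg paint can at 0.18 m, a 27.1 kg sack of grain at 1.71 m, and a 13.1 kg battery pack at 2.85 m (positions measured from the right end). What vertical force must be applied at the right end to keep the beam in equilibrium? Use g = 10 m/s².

F ≈ 211 N

Take moments about the left end.
Paint can: 2.11 × 10 = 21.1 N down at 0.18 m → arm 3.79 m, τ = 21.1 × 3.79 = 79.97 N·m clockwise.
Sack of grain: 27.1 × 10 = 271 N down at 1.71 m → arm 2.26 m, τ = 271 × 2.26 = 612.5 N·m clockwise.
Battery pack: 13.1 × 10 = 131 N down at 2.85 m → arm 1.12 m, τ = 131 × 1.12 = 146.7 N·m clockwise.
Net moment of the loads = 839.2 N·m clockwise.
The upward force F acts at the right end, arm 3.97 m, giving F × 3.97 counterclockwise.
Balancing moments: F × 3.97 = 839.2, giving F = 839.2 / 3.97 = 211 N.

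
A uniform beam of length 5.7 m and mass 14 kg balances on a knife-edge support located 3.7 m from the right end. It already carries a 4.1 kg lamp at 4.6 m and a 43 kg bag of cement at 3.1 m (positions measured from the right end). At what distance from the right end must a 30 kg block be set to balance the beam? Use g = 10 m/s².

x ≈ 4.83 m from the right end

Take moments about the knife-edge support (at 3.7 m from the right end).
Beam weight: 14 × 10 = 140 N down at 2.85 m → arm 0.85 m, τ = 140 × 0.85 = 119 N·m clockwise.
Lamp: 4.1 × 10 = 41 N down at 4.6 m → arm 0.9 m, τ = 41 × 0.9 = 36.9 N·m counterclockwise.
Bag of cement: 43 × 10 = 430 N down at 3.1 m → arm 0.6 m, τ = 430 × 0.6 = 258 N·m clockwise.
Net moment of existing loads = 340.1 N·m clockwise.
The block weighs 30 × 10 = 300 N and must supply an equal counterclockwise moment, so its lever arm about the knife-edge support is 340.1 / 300 = 1.13 m.
That puts it at 3.7 + 1.13 = 4.83 m from the right end.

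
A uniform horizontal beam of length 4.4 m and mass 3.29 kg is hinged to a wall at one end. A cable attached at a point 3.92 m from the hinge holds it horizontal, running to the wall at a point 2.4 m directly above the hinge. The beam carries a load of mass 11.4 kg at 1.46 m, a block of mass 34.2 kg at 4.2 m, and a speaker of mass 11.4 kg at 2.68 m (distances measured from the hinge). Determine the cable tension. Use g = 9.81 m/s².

Take moments about the hinge.
Beam weight: 3.29 × 9.81 = 32.27 N down at 2.2 m → arm 2.2 m, τ = 32.27 × 2.2 = 70.99 N·m clockwise.
Load: 11.4 × 9.81 = 111.8 N down at 1.46 m → arm 1.46 m, τ = 111.8 × 1.46 = 163.2 N·m clockwise.
Block: 34.2 × 9.81 = 335.5 N down at 4.2 m → arm 4.2 m, τ = 335.5 × 4.2 = 1409 N·m clockwise.
Speaker: 11.4 × 9.81 = 111.8 N down at 2.68 m → arm 2.68 m, τ = 111.8 × 2.68 = 299.6 N·m clockwise.
Total clockwise load moment = 1943 N·m.
The cable tension T acts at 3.92 m; only its component perpendicular to the beam, T sinθ, produces torque. sinθ = h/√(h²+d²) = 2.4/√(2.4²+3.92²) = 0.5222.
For rotational equilibrium, T × 3.92 × 0.5222 = 1943, so T = 1943 / 2.047 = 949 N.

T ≈ 949 N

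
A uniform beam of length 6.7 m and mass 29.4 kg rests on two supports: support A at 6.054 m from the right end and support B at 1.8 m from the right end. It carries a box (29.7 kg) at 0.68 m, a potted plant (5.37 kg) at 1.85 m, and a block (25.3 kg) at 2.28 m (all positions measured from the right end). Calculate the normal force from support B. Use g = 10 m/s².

Choose support A as the axis so its reaction then has zero moment arm.
Beam weight: 29.4 × 10 = 294 N down at 3.35 m → arm 2.704 m, τ = 294 × 2.704 = 795 N·m clockwise.
Box: 29.7 × 10 = 297 N down at 0.68 m → arm 5.374 m, τ = 297 × 5.374 = 1596 N·m clockwise.
Potted plant: 5.37 × 10 = 53.7 N down at 1.85 m → arm 4.204 m, τ = 53.7 × 4.204 = 225.8 N·m clockwise.
Block: 25.3 × 10 = 253 N down at 2.28 m → arm 3.774 m, τ = 253 × 3.774 = 954.8 N·m clockwise.
Net load moment about support A = 3572 N·m clockwise.
Reaction R at support B is upward at 1.8 m, arm 4.254 m → moment R × 4.254 counterclockwise.
Balancing moments: R × 4.254 = 3572, giving R = 840 N.

R_B ≈ 840 N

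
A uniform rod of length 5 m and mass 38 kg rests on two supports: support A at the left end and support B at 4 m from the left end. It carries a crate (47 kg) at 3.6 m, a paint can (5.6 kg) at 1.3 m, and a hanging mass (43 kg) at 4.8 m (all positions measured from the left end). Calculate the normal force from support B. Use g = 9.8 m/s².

R_B ≈ 1170 N

Sum moments about support A (its reaction then has zero moment arm).
Beam weight: 38 × 9.8 = 372.4 N down at 2.5 m → arm 2.5 m, τ = 372.4 × 2.5 = 931 N·m clockwise.
Crate: 47 × 9.8 = 460.6 N down at 3.6 m → arm 3.6 m, τ = 460.6 × 3.6 = 1658 N·m clockwise.
Paint can: 5.6 × 9.8 = 54.88 N down at 1.3 m → arm 1.3 m, τ = 54.88 × 1.3 = 71.34 N·m clockwise.
Hanging mass: 43 × 9.8 = 421.4 N down at 4.8 m → arm 4.8 m, τ = 421.4 × 4.8 = 2023 N·m clockwise.
Net load moment about support A = 4683 N·m clockwise.
Reaction R at support B is upward at 4 m, arm 4 m → moment R × 4 counterclockwise.
Setting net torque to zero: R × 4 = 4683 → R = 1170 N.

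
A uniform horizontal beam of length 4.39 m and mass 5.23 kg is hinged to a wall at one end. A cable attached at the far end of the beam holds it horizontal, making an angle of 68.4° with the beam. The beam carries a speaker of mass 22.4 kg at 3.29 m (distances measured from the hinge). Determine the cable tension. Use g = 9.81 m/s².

T ≈ 205 N

Sum moments about the hinge (the unknown hinge reaction has zero arm there).
Beam weight: 5.23 × 9.81 = 51.31 N down at 2.195 m → arm 2.195 m, τ = 51.31 × 2.195 = 112.6 N·m clockwise.
Speaker: 22.4 × 9.81 = 219.7 N down at 3.29 m → arm 3.29 m, τ = 219.7 × 3.29 = 722.8 N·m clockwise.
Total clockwise load moment = 835.4 N·m.
The cable tension T acts at 4.39 m; only its component perpendicular to the beam, T sinθ, produces torque. sin 68.4° = 0.9298.
For rotational equilibrium, T × 4.39 × 0.9298 = 835.4, so T = 835.4 / 4.082 = 205 N.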